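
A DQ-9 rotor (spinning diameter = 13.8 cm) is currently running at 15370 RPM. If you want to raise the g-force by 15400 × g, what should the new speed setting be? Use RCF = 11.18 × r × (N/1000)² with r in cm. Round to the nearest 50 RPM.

r = 13.8 / 2 = 6.9 cm
Current RCF = 11.18 × 6.9 × (15.37)² = 11.18 × 6.9 × 236.2369 ≈ 18,223.8 × g
Target RCF = 18,223.8 + 15,400 = 33,623.8 × g
(N/1000)² = 33,623.8 / 77.142 = 435.8689
N = 1000 × √435.8689 ≈ 20,877.5

N₂ ≈ 20900 RPM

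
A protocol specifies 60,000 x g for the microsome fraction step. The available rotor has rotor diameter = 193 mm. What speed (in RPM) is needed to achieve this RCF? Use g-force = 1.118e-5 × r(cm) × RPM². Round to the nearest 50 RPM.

N ≈ 23600 RPM

r = 193 mm / 2 = 96.5 mm = 9.65 cm
60,000 = 1.118 × 10⁻⁵ × 9.65 × N²
N² = 60,000 / (10.7887 × 10⁻⁵) = 556,137,440
N ≈ √556,137,440 ≈ 23,582.6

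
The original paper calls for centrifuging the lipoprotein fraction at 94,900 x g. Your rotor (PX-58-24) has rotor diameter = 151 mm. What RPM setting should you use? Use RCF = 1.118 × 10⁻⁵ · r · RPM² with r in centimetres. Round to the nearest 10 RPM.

r = 151 mm / 2 = 75.5 mm = 7.55 cm
94,900 = 1.118 × 10⁻⁵ × 7.55 × N²
N² = 94,900 / (8.4409 × 10⁻⁵) = 1,124,287,694
N ≈ √1,124,287,694 ≈ 33,530.4

≈ 33530 RPM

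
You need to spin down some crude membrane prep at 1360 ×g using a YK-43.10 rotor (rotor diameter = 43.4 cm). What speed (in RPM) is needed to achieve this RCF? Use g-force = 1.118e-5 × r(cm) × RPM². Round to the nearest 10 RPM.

N ≈ 2370 RPM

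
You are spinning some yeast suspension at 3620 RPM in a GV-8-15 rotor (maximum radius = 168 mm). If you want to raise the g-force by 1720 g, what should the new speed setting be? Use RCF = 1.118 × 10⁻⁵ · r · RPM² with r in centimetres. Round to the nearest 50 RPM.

r = 168 mm = 16.8 cm
Current RCF = 1.118 × 10⁻⁵ × 16.8 × (3620)² = 1.118 × 10⁻⁵ × 16.8 × 13,104,400 ≈ 2,461.3 × g
Target RCF = 2,461.3 + 1,720 = 4,181.3 × g
N² = 4,181.3 / (18.7824 × 10⁻⁵) = 22,261,798
N ≈ √22,261,798 ≈ 4,718.2

4700 RPM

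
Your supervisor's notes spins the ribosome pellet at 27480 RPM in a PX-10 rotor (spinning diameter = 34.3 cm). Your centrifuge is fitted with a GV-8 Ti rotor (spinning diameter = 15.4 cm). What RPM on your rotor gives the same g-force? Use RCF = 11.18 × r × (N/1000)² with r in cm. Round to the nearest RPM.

41011 RPM

Original rotor: r = 34.3 / 2 = 17.15 cm
RCF = 11.18 × r × (N/1000)²
RCF_original = 11.18 × 17.15 × (27.48)² = 11.18 × 17.15 × 755.1504 ≈ 144,790.3 × g
Your rotor: r = 15.4 / 2 = 7.7 cm
144,790.3 = 11.18 × 7.7 × (N/1000)²
(N/1000)² = 144,790.3 / 86.086 = 1681.926
N = 1000 × √1681.926 ≈ 41,011.3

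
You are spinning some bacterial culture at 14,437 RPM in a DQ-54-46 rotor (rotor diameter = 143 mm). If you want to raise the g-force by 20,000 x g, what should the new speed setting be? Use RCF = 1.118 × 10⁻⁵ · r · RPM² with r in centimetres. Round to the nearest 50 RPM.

21400 RPM

r = 143 mm / 2 = 71.5 mm = 7.15 cm
Current RCF = 1.118 × 10⁻⁵ × 7.15 × (14437)² = 1.118 × 10⁻⁵ × 7.15 × 208,426,969 ≈ 16,661 × g
Target RCF = 16,661 + 20,000 = 36,661 × g
N² = 36,661 / (7.9937 × 10⁻⁵) = 458,623,666
N ≈ √458,623,666 ≈ 21,415.5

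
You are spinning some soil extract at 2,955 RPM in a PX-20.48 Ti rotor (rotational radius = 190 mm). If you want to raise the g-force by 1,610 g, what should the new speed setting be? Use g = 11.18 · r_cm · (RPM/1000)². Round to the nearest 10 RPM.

4040 RPM

r = 190 mm = 19.0 cm
Current RCF = 11.18 × 19 × (2.955)² = 11.18 × 19 × 8.732025 ≈ 1,854.9 × g
Target RCF = 1,854.9 + 1,610 = 3,464.9 × g
(N/1000)² = 3,464.9 / 212.42 = 16.31155
N = 1000 × √16.31155 ≈ 4,038.8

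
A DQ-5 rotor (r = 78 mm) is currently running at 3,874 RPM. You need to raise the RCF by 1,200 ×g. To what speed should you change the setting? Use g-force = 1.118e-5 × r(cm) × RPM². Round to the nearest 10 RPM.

5360 RPM

r = 78 mm = 7.8 cm
Current RCF = 1.118 × 10⁻⁵ × 7.8 × (3874)² = 1.118 × 10⁻⁵ × 7.8 × 15,007,876 ≈ 1,308.7 × g
Target RCF = 1,308.7 + 1,200 = 2,508.7 × g
N² = 2,508.7 / (8.7204 × 10⁻⁵) = 28,768,176
N ≈ √28,768,176 ≈ 5,363.6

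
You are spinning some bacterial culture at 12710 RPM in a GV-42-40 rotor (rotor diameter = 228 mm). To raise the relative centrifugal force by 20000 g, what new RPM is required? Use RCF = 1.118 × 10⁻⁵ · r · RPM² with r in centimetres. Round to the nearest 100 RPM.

≈ 17800 RPM

r = 228 mm / 2 = 114 mm = 11.4 cm
Current RCF = 1.118 × 10⁻⁵ × 11.4 × (12710)² = 1.118 × 10⁻⁵ × 11.4 × 161,544,100 ≈ 20,589.1 × g
Target RCF = 20,589.1 + 20,000 = 40,589.1 × g
N² = 40,589.1 / (12.7452 × 10⁻⁵) = 318,465,775
N ≈ √318,465,775 ≈ 17,845.6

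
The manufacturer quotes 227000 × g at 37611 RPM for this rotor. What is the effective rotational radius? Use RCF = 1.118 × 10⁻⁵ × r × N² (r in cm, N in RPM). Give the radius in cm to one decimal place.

RCF = 1.118 × 10⁻⁵ × r × N²
227000 = 1.118 × 10⁻⁵ × r × (37611)²
r = 227000 / (1.118 × 10⁻⁵ × 1,414,587,321) = 227000 / 15815.09 ≈ 14.353 cm

14.4 cm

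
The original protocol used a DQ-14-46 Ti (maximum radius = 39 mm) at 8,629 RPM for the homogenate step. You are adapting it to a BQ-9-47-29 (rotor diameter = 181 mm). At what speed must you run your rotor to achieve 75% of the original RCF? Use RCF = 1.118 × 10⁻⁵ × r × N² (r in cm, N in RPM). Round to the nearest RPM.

≈ 4906 RPM

Original rotor: r = 39 mm = 3.9 cm
RCF_original = 1.118 × 10⁻⁵ × 3.9 × (8629)² = 1.118 × 10⁻⁵ × 3.9 × 74,459,641 ≈ 3,246.6 × g
Target RCF = 0.75 × 3,246.6 ≈ 2,434.9 × g
Your rotor: r = 181 mm / 2 = 90.5 mm = 9.05 cm
2,434.9 = 1.118 × 10⁻⁵ × 9.05 × N²
N² = 2,434.9 / (10.1179 × 10⁻⁵) = 24,065,270
N ≈ √24,065,270 ≈ 4,905.6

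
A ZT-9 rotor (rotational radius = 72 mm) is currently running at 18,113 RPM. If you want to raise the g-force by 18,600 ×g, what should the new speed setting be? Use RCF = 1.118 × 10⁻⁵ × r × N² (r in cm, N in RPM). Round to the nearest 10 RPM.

N₂ ≈ 23650 RPM

r = 72 mm = 7.2 cm
Current RCF = 1.118 × 10⁻⁵ × 7.2 × (18113)² = 1.118 × 10⁻⁵ × 7.2 × 328,080,769 ≈ 26,409.2 × g
Target RCF = 26,409.2 + 18,600 = 45,009.2 × g
N² = 45,009.2 / (8.0496 × 10⁻⁵) = 559,148,281
N ≈ √559,148,281 ≈ 23,646.3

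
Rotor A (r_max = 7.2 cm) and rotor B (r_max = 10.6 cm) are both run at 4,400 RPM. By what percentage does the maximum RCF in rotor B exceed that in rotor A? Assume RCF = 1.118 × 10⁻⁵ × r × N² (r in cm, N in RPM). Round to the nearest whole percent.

At equal RPM, RCF scales linearly with r: ratio = 10.6 / 7.2 = 1.4722.
So rotor B delivers 47.2% more g-force.

47%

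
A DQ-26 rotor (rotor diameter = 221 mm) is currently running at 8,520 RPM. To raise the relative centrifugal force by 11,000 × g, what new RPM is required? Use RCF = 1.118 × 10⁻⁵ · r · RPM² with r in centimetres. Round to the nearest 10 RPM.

≈ 12710 RPM

r = 221 mm / 2 = 110.5 mm = 11.05 cm
Current RCF = 1.118 × 10⁻⁵ × 11.05 × (8520)² = 1.118 × 10⁻⁵ × 11.05 × 72,590,400 ≈ 8,967.7 × g
Target RCF = 8,967.7 + 11,000 = 19,967.7 × g
N² = 19,967.7 / (12.3539 × 10⁻⁵) = 161,630,740
N ≈ √161,630,740 ≈ 12,713.4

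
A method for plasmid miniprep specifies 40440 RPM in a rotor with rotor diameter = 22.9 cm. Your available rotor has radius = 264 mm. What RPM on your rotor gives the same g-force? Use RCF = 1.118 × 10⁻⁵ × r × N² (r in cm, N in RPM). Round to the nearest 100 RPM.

26600 RPM

Original rotor: r = 22.9 / 2 = 11.45 cm
RCF_original = 1.118 × 10⁻⁵ × 11.45 × (40440)² = 1.118 × 10⁻⁵ × 11.45 × 1,635,393,600 ≈ 209,348.4 × g
Your rotor: r = 264 mm = 26.4 cm
209,348.4 = 1.118 × 10⁻⁵ × 26.4 × N²
N² = 209,348.4 / (29.5152 × 10⁻⁵) = 709,290,128
N ≈ √709,290,128 ≈ 26,632.5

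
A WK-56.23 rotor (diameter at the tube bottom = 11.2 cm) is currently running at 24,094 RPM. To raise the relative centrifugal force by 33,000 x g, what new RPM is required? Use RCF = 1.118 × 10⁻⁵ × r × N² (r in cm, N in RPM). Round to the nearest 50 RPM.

r = 11.2 / 2 = 5.6 cm
Current RCF = 1.118 × 10⁻⁵ × 5.6 × (24094)² = 1.118 × 10⁻⁵ × 5.6 × 580,520,836 ≈ 36,345.2 × g
Target RCF = 36,345.2 + 33,000 = 69,345.2 × g
N² = 69,345.2 / (6.2608 × 10⁻⁵) = 1,107,609,251
N ≈ √1,107,609,251 ≈ 33,280.8

≈ 33300 RPM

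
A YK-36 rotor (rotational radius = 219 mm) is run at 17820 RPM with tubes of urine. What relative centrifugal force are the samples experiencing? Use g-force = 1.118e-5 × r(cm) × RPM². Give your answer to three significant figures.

r = 219 mm = 21.9 cm
RCF = 1.118 × 10⁻⁵ × r × N²
RCF = 1.118 × 10⁻⁵ × 21.9 × (17820)² = 1.118 × 10⁻⁵ × 21.9 × 317,552,400 ≈ 77,750.2 × g

RCF ≈ 77800 ×g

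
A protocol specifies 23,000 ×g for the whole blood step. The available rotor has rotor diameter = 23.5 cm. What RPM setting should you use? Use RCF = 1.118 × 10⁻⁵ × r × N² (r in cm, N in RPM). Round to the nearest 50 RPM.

r = 23.5 / 2 = 11.75 cm
RCF = 1.118 × 10⁻⁵ × r × N²
23,000 = 1.118 × 10⁻⁵ × 11.75 × N²
N² = 23,000 / (13.1365 × 10⁻⁵) = 175,084,688
N ≈ √175,084,688 ≈ 13,232.0

≈ 13250 RPM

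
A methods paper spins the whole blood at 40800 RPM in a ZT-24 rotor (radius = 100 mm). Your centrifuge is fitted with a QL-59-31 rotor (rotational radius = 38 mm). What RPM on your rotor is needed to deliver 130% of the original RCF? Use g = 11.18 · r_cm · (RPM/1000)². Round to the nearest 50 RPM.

75450 RPM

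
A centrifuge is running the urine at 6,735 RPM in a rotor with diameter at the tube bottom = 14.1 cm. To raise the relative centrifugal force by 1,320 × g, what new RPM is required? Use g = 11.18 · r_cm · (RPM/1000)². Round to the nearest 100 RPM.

≈ 7900 RPM

r = 14.1 / 2 = 7.05 cm
Current RCF = 11.18 × 7.05 × (6.735)² = 11.18 × 7.05 × 45.360225 ≈ 3,575.2 × g
Target RCF = 3,575.2 + 1,320 = 4,895.2 × g
(N/1000)² = 4,895.2 / 78.819 = 62.10685
N = 1000 × √62.10685 ≈ 7,880.8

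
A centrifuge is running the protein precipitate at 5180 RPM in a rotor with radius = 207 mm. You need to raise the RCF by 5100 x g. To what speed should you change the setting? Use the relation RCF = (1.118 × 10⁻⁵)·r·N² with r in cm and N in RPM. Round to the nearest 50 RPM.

r = 207 mm = 20.7 cm
Current RCF = 1.118 × 10⁻⁵ × 20.7 × (5180)² = 1.118 × 10⁻⁵ × 20.7 × 26,832,400 ≈ 6,209.7 × g
Target RCF = 6,209.7 + 5,100 = 11,309.7 × g
N² = 11,309.7 / (23.1426 × 10⁻⁵) = 48,869,617
N ≈ √48,869,617 ≈ 6,990.7

≈ 7000 RPM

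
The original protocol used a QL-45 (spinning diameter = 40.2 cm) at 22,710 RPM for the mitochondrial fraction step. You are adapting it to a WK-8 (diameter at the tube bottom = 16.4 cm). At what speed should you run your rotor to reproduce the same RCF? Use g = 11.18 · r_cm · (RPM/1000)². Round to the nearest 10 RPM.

Original rotor: r = 40.2 / 2 = 20.1 cm
RCF = 11.18 × r × (N/1000)²
RCF_original = 11.18 × 20.1 × (22.71)² = 11.18 × 20.1 × 515.7441 ≈ 115,897 × g
Your rotor: r = 16.4 / 2 = 8.2 cm
115,897 = 11.18 × 8.2 × (N/1000)²
(N/1000)² = 115,897 / 91.676 = 1264.202
N = 1000 × √1264.202 ≈ 35,555.6

35560 RPM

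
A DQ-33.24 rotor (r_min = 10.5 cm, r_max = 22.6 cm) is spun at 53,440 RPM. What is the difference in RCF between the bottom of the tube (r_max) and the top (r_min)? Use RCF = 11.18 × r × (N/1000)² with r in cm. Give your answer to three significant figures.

386000 × g

RCF_max = 11.18 × 22.6 × (53.44)² = 11.18 × 22.6 × 2,855.8336 ≈ 721,577.8 × g
RCF_min = 11.18 × 10.5 × (53.44)² = 11.18 × 10.5 × 2,855.8336 ≈ 335,246.3 × g
ΔRCF = 721,577.8 − 335,246.3 = 386,331.5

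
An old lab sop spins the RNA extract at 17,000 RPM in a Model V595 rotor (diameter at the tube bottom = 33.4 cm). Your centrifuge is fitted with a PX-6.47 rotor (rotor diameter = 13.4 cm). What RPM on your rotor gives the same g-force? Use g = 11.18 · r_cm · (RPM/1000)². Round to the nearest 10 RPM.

Original rotor: r = 33.4 / 2 = 16.7 cm
RCF_original = 11.18 × 16.7 × (17)² = 11.18 × 16.7 × 289 ≈ 53,958 × g
Your rotor: r = 13.4 / 2 = 6.7 cm
53,958 = 11.18 × 6.7 × (N/1000)²
(N/1000)² = 53,958 / 74.906 = 720.3428
N = 1000 × √720.3428 ≈ 26,839.2

26840 RPM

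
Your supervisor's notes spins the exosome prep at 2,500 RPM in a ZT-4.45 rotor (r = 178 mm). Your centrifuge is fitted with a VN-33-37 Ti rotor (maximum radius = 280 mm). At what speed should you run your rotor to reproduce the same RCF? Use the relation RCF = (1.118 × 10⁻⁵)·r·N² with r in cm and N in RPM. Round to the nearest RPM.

≈ 1993 RPM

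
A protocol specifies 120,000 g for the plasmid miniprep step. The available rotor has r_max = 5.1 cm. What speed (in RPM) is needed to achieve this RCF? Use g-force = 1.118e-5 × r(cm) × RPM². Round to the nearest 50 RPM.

120,000 = 1.118 × 10⁻⁵ × 5.1 × N²
N² = 120,000 / (5.7018 × 10⁻⁵) = 2,104,598,548
N ≈ √2,104,598,548 ≈ 45,875.9

45900 RPM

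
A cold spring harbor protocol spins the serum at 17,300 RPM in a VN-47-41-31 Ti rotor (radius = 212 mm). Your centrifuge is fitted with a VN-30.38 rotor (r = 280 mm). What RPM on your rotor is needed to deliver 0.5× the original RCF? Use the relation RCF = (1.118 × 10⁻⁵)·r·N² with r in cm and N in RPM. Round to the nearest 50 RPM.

Original rotor: r = 212 mm = 21.2 cm
RCF = 1.118 × 10⁻⁵ × r × N²
RCF_original = 1.118 × 10⁻⁵ × 21.2 × (17300)² = 1.118 × 10⁻⁵ × 21.2 × 299,290,000 ≈ 70,936.5 × g
Target RCF = 0.5 × 70,936.5 ≈ 35,468.2 × g
Your rotor: r = 280 mm = 28.0 cm
35,468.2 = 1.118 × 10⁻⁵ × 28 × N²
N² = 35,468.2 / (31.304 × 10⁻⁵) = 113,302,453
N ≈ √113,302,453 ≈ 10,644.4

10650 RPM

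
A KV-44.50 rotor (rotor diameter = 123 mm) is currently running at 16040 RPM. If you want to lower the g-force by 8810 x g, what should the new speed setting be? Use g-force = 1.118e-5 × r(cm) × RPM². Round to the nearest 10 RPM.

≈ 11360 RPM

r = 123 mm / 2 = 61.5 mm = 6.15 cm
Current RCF = 1.118 × 10⁻⁵ × 6.15 × (16040)² = 1.118 × 10⁻⁵ × 6.15 × 257,281,600 ≈ 17,689.9 × g
Target RCF = 17,689.9 − 8,810 = 8,879.9 × g
N² = 8,879.9 / (6.8757 × 10⁻⁵) = 129,149,032
N ≈ √129,149,032 ≈ 11,364.4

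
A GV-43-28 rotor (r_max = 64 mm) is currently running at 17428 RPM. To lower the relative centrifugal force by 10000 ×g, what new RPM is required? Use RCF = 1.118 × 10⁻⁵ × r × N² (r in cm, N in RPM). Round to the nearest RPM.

r = 64 mm = 6.4 cm
Current RCF = 1.118 × 10⁻⁵ × 6.4 × (17428)² = 1.118 × 10⁻⁵ × 6.4 × 303,735,184 ≈ 21,732.9 × g
Target RCF = 21,732.9 − 10,000 = 11,732.9 × g
N² = 11,732.9 / (7.1552 × 10⁻⁵) = 163,977,247
N ≈ √163,977,247 ≈ 12,805.4

N₂ ≈ 12805 RPM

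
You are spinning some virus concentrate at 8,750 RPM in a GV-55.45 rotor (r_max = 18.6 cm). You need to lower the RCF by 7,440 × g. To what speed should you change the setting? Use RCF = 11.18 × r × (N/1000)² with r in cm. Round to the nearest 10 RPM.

≈ 6390 RPM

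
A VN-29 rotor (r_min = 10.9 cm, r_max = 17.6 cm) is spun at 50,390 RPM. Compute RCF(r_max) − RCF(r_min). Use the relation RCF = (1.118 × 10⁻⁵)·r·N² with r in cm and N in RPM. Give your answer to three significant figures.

RCF_max = 1.118 × 10⁻⁵ × 17.6 × (50390)² = 1.118 × 10⁻⁵ × 17.6 × 2,539,152,100 ≈ 499,623.9 × g
RCF_min = 1.118 × 10⁻⁵ × 10.9 × (50390)² = 1.118 × 10⁻⁵ × 10.9 × 2,539,152,100 ≈ 309,426.2 × g
ΔRCF = 499,623.9 − 309,426.2 = 190,197.7

≈ 190000 ×g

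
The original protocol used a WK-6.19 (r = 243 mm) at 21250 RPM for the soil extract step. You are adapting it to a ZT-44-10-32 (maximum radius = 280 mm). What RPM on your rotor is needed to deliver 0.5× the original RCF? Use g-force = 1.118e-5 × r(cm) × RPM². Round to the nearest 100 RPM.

≈ 14000 RPM

Original rotor: r = 243 mm = 24.3 cm
RCF_original = 1.118 × 10⁻⁵ × 24.3 × (21250)² = 1.118 × 10⁻⁵ × 24.3 × 451,562,500 ≈ 122,677.8 × g
Target RCF = 0.5 × 122,677.8 ≈ 61,338.9 × g
Your rotor: r = 280 mm = 28.0 cm
61,338.9 = 1.118 × 10⁻⁵ × 28 × N²
N² = 61,338.9 / (31.304 × 10⁻⁵) = 195,945,886
N ≈ √195,945,886 ≈ 13,998.1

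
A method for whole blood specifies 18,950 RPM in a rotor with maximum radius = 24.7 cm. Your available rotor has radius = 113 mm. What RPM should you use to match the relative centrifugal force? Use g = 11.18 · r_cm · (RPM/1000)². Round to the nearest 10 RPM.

RCF_original = 11.18 × 24.7 × (18.95)² = 11.18 × 24.7 × 359.1025 ≈ 99,164.7 × g
Your rotor: r = 113 mm = 11.3 cm
99,164.7 = 11.18 × 11.3 × (N/1000)²
(N/1000)² = 99,164.7 / 126.334 = 784.9407
N = 1000 × √784.9407 ≈ 28,016.8

≈ 28020 RPM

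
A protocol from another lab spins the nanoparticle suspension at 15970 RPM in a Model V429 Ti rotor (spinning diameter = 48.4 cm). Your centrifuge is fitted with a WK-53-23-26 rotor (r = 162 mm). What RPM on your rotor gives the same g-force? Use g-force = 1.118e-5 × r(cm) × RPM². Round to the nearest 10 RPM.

Original rotor: r = 48.4 / 2 = 24.2 cm
RCF_original = 1.118 × 10⁻⁵ × 24.2 × (15970)² = 1.118 × 10⁻⁵ × 24.2 × 255,040,900 ≈ 69,002.8 × g
Your rotor: r = 162 mm = 16.2 cm
69,002.8 = 1.118 × 10⁻⁵ × 16.2 × N²
N² = 69,002.8 / (18.1116 × 10⁻⁵) = 380,986,771
N ≈ √380,986,771 ≈ 19,518.9

19520 RPM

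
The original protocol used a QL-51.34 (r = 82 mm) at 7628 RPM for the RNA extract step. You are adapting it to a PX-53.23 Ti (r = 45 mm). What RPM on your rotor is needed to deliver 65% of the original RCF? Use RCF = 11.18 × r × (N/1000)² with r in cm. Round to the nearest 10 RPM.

8300 RPM

Original rotor: r = 82 mm = 8.2 cm
RCF_original = 11.18 × 8.2 × (7.628)² = 11.18 × 8.2 × 58.186384 ≈ 5,334.3 × g
Target RCF = 0.65 × 5,334.3 ≈ 3,467.3 × g
Your rotor: r = 45 mm = 4.5 cm
3,467.3 = 11.18 × 4.5 × (N/1000)²
(N/1000)² = 3,467.3 / 50.31 = 68.9187
N = 1000 × √68.9187 ≈ 8,301.7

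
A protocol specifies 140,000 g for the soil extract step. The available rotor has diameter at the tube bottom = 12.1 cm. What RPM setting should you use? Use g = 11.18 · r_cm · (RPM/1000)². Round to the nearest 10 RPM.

45500 RPM

r = 12.1 / 2 = 6.05 cm
140,000 = 11.18 × 6.05 × (N/1000)²
(N/1000)² = 140,000 / 67.639 = 2069.812
N = 1000 × √2069.812 ≈ 45,495.2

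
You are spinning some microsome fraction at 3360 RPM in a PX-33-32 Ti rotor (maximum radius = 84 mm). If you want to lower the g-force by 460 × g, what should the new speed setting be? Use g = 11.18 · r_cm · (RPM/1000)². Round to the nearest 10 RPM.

r = 84 mm = 8.4 cm
Current RCF = 11.18 × 8.4 × (3.36)² = 11.18 × 8.4 × 11.2896 ≈ 1,060.2 × g
Target RCF = 1,060.2 − 460 = 600.2 × g
(N/1000)² = 600.2 / 93.912 = 6.39109
N = 1000 × √6.39109 ≈ 2,528.1

N₂ ≈ 2530 RPM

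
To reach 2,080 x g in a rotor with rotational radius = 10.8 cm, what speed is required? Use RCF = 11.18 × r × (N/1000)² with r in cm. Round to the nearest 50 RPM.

≈ 4150 RPM

2,080 = 11.18 × 10.8 × (N/1000)²
(N/1000)² = 2,080 / 120.744 = 17.22653
N = 1000 × √17.22653 ≈ 4,150.5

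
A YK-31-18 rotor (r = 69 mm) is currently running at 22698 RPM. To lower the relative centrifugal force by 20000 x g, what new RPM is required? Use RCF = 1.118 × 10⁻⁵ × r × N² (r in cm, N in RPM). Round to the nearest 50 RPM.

≈ 16000 RPM

r = 69 mm = 6.9 cm
Current RCF = 1.118 × 10⁻⁵ × 6.9 × (22698)² = 1.118 × 10⁻⁵ × 6.9 × 515,199,204 ≈ 39,743.5 × g
Target RCF = 39,743.5 − 20,000 = 19,743.5 × g
N² = 19,743.5 / (7.7142 × 10⁻⁵) = 255,937,103
N ≈ √255,937,103 ≈ 15,998.0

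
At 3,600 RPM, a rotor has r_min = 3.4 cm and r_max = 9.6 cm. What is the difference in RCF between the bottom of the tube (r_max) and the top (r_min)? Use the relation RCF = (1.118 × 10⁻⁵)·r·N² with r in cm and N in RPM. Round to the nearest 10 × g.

ΔRCF = 1.118 × 10⁻⁵ × (r_max − r_min) × N² = 1.118 × 10⁻⁵ × 6.2 × 12,960,000 ≈ 898.3

ΔRCF ≈ 900 g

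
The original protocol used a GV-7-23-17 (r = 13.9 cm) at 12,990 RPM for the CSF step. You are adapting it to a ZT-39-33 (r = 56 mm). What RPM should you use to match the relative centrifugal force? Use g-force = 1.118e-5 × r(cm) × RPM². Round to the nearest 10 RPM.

≈ 20470 RPM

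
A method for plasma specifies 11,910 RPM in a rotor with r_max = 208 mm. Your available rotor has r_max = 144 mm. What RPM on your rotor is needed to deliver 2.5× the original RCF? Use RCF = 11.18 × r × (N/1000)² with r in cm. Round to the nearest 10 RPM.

Original rotor: r = 208 mm = 20.8 cm
RCF_original = 11.18 × 20.8 × (11.91)² = 11.18 × 20.8 × 141.8481 ≈ 32,985.9 × g
Target RCF = 2.5 × 32,985.9 ≈ 82,464.8 × g
Your rotor: r = 144 mm = 14.4 cm
82,464.8 = 11.18 × 14.4 × (N/1000)²
(N/1000)² = 82,464.8 / 160.992 = 512.2292
N = 1000 × √512.2292 ≈ 22,632.5

≈ 22630 RPM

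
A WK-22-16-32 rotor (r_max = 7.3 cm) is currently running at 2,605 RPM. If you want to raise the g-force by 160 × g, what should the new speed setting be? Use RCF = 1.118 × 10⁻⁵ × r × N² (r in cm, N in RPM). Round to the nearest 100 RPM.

Current RCF = 1.118 × 10⁻⁵ × 7.3 × (2605)² = 1.118 × 10⁻⁵ × 7.3 × 6,786,025 ≈ 553.8 × g
Target RCF = 553.8 + 160 = 713.8 × g
N² = 713.8 / (8.1614 × 10⁻⁵) = 8,746,048
N ≈ √8,746,048 ≈ 2,957.4

3000 RPM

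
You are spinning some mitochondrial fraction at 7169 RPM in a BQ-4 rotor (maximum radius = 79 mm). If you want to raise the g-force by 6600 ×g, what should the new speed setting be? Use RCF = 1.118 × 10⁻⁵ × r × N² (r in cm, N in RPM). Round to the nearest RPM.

11230 RPM

r = 79 mm = 7.9 cm
Current RCF = 1.118 × 10⁻⁵ × 7.9 × (7169)² = 1.118 × 10⁻⁵ × 7.9 × 51,394,561 ≈ 4,539.3 × g
Target RCF = 4,539.3 + 6,600 = 11,139.3 × g
N² = 11,139.3 / (8.8322 × 10⁻⁵) = 126,121,465
N ≈ √126,121,465 ≈ 11,230.4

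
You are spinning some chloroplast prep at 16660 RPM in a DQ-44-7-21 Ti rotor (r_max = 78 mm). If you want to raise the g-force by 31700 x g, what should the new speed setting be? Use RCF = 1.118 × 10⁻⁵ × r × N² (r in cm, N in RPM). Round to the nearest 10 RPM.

N₂ ≈ 25320 RPM

r = 78 mm = 7.8 cm
Current RCF = 1.118 × 10⁻⁵ × 7.8 × (16660)² = 1.118 × 10⁻⁵ × 7.8 × 277,555,600 ≈ 24,204 × g
Target RCF = 24,204 + 31,700 = 55,904 × g
N² = 55,904 / (8.7204 × 10⁻⁵) = 641,071,510
N ≈ √641,071,510 ≈ 25,319.4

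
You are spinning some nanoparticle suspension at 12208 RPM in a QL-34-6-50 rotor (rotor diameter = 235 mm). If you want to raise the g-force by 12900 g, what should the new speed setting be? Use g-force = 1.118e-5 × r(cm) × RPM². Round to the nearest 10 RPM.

r = 235 mm / 2 = 117.5 mm = 11.75 cm
Current RCF = 1.118 × 10⁻⁵ × 11.75 × (12208)² = 1.118 × 10⁻⁵ × 11.75 × 149,035,264 ≈ 19,578 × g
Target RCF = 19,578 + 12,900 = 32,478 × g
N² = 32,478 / (13.1365 × 10⁻⁵) = 247,234,804
N ≈ √247,234,804 ≈ 15,723.7

15720 RPM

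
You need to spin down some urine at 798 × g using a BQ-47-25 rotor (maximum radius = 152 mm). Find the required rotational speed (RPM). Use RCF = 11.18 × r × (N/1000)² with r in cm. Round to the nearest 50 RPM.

≈ 2150 RPM

r = 152 mm = 15.2 cm
RCF = 11.18 × r × (N/1000)²
798 = 11.18 × 15.2 × (N/1000)²
(N/1000)² = 798 / 169.936 = 4.695886
N = 1000 × √4.695886 ≈ 2,167.0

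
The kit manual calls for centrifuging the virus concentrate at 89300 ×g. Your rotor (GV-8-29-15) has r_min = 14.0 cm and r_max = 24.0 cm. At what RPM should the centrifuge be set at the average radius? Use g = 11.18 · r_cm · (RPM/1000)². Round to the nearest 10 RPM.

≈ 20500 RPM

r_avg = (14.0 + 24.0) / 2 = 19 cm
RCF = 11.18 × r × (N/1000)²
89,300 = 11.18 × 19 × (N/1000)²
(N/1000)² = 89,300 / 212.42 = 420.3936
N = 1000 × √420.3936 ≈ 20,503.5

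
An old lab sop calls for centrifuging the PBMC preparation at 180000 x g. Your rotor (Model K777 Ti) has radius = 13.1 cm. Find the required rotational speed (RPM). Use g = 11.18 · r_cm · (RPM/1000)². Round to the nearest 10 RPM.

180,000 = 11.18 × 13.1 × (N/1000)²
(N/1000)² = 180,000 / 146.458 = 1229.021
N = 1000 × √1229.021 ≈ 35,057.4

N ≈ 35060 RPM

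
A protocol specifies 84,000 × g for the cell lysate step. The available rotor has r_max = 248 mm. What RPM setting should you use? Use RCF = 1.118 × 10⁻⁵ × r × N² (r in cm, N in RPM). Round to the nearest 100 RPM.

N ≈ 17400 RPM

r = 248 mm = 24.8 cm
RCF = 1.118 × 10⁻⁵ × r × N²
84,000 = 1.118 × 10⁻⁵ × 24.8 × N²
N² = 84,000 / (27.7264 × 10⁻⁵) = 302,960,355
N ≈ √302,960,355 ≈ 17,405.8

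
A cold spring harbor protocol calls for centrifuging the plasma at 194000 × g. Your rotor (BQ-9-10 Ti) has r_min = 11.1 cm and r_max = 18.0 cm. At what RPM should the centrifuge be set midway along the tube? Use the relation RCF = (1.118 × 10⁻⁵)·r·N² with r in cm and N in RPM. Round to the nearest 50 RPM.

N ≈ 34550 RPM

r_avg = (11.1 + 18.0) / 2 = 14.55 cm
194,000 = 1.118 × 10⁻⁵ × 14.55 × N²
N² = 194,000 / (16.2669 × 10⁻⁵) = 1,192,605,844
N ≈ √1,192,605,844 ≈ 34,534.1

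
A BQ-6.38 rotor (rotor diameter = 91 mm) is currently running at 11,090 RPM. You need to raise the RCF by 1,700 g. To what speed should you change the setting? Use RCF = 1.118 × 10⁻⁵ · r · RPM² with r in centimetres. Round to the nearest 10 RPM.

≈ 12510 RPM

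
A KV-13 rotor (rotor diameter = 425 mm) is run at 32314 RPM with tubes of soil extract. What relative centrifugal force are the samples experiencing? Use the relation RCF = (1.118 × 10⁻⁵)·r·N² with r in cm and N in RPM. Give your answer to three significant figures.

≈ 248000 x g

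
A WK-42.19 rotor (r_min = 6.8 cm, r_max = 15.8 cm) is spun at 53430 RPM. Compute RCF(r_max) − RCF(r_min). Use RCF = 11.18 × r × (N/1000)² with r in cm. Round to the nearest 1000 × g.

≈ 287000 ×g

RCF_max = 11.18 × 15.8 × (53.43)² = 11.18 × 15.8 × 2,854.7649 ≈ 504,277.1 × g
RCF_min = 11.18 × 6.8 × (53.43)² = 11.18 × 6.8 × 2,854.7649 ≈ 217,030.6 × g
ΔRCF = 504,277.1 − 217,030.6 = 287,246.5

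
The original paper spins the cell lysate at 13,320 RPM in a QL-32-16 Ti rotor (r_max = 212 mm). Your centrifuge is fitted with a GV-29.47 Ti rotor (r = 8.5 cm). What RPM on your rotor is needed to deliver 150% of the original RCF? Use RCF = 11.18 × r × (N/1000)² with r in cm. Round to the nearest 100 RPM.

Original rotor: r = 212 mm = 21.2 cm
RCF_original = 11.18 × 21.2 × (13.32)² = 11.18 × 21.2 × 177.4224 ≈ 42,051.9 × g
Target RCF = 1.5 × 42,051.9 ≈ 63,077.9 × g
63,077.9 = 11.18 × 8.5 × (N/1000)²
(N/1000)² = 63,077.9 / 95.03 = 663.7683
N = 1000 × √663.7683 ≈ 25,763.7

25800 RPM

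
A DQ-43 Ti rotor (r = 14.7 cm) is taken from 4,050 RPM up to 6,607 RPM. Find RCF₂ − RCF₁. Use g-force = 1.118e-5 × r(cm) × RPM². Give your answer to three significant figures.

RCF₁ = 1.118 × 10⁻⁵ × 14.7 × (4050)² = 1.118 × 10⁻⁵ × 14.7 × 16,402,500 ≈ 2,695.7 × g
RCF₂ = 1.118 × 10⁻⁵ × 14.7 × (6607)² = 1.118 × 10⁻⁵ × 14.7 × 43,652,449 ≈ 7,174.1 × g
Increase = 7,174.1 − 2,695.7 = 4,478.4

≈ 4480 ×g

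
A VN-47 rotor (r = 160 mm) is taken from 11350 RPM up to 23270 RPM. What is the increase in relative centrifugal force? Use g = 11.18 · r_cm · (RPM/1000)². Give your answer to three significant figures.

73800 x g

r = 160 mm = 16.0 cm
RCF₁ = 11.18 × 16 × (11.35)² = 11.18 × 16 × 128.8225 ≈ 23,043.8 × g
RCF₂ = 11.18 × 16 × (23.27)² = 11.18 × 16 × 541.4929 ≈ 96,862.2 × g
Increase = 96,862.2 − 23,043.8 = 73,818.4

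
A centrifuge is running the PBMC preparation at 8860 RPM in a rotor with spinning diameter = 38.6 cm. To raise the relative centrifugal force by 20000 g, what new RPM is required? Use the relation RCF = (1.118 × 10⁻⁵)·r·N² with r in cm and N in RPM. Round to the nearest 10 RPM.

N₂ ≈ 13080 RPM

r = 38.6 / 2 = 19.3 cm
Current RCF = 1.118 × 10⁻⁵ × 19.3 × (8860)² = 1.118 × 10⁻⁵ × 19.3 × 78,499,600 ≈ 16,938.2 × g
Target RCF = 16,938.2 + 20,000 = 36,938.2 × g
N² = 36,938.2 / (21.5774 × 10⁻⁵) = 171,189,300
N ≈ √171,189,300 ≈ 13,083.9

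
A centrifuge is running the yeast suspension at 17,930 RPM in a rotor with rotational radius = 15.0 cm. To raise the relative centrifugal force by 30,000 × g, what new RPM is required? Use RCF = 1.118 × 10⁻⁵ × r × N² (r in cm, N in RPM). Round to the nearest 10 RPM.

Current RCF = 1.118 × 10⁻⁵ × 15 × (17930)² = 1.118 × 10⁻⁵ × 15 × 321,484,900 ≈ 53,913 × g
Target RCF = 53,913 + 30,000 = 83,913 × g
N² = 83,913 / (16.77 × 10⁻⁵) = 500,375,671
N ≈ √500,375,671 ≈ 22,369.1

N₂ ≈ 22370 RPM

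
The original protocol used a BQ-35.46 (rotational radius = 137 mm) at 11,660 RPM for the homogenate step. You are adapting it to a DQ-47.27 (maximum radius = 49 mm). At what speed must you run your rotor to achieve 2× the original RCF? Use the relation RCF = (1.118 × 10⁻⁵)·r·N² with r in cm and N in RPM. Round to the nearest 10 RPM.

≈ 27570 RPM

Original rotor: r = 137 mm = 13.7 cm
RCF_original = 1.118 × 10⁻⁵ × 13.7 × (11660)² = 1.118 × 10⁻⁵ × 13.7 × 135,955,600 ≈ 20,823.8 × g
Target RCF = 2 × 20,823.8 ≈ 41,647.6 × g
Your rotor: r = 49 mm = 4.9 cm
41,647.6 = 1.118 × 10⁻⁵ × 4.9 × N²
N² = 41,647.6 / (5.4782 × 10⁻⁵) = 760,242,415
N ≈ √760,242,415 ≈ 27,572.5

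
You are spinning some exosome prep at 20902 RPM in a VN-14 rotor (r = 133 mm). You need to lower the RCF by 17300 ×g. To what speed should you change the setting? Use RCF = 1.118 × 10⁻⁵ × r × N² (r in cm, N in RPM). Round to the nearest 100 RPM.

r = 133 mm = 13.3 cm
Current RCF = 1.118 × 10⁻⁵ × 13.3 × (20902)² = 1.118 × 10⁻⁵ × 13.3 × 436,893,604 ≈ 64,963.5 × g
Target RCF = 64,963.5 − 17,300 = 47,663.5 × g
N² = 47,663.5 / (14.8694 × 10⁻⁵) = 320,547,567
N ≈ √320,547,567 ≈ 17,903.8

≈ 17900 RPM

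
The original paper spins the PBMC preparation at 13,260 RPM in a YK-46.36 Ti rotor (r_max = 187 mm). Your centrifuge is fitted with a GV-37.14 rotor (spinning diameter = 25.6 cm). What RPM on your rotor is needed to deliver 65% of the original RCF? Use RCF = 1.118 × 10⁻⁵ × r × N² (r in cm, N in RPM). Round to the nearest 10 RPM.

Original rotor: r = 187 mm = 18.7 cm
RCF_original = 1.118 × 10⁻⁵ × 18.7 × (13260)² = 1.118 × 10⁻⁵ × 18.7 × 175,827,600 ≈ 36,759.6 × g
Target RCF = 0.65 × 36,759.6 ≈ 23,893.7 × g
Your rotor: r = 25.6 / 2 = 12.8 cm
23,893.7 = 1.118 × 10⁻⁵ × 12.8 × N²
N² = 23,893.7 / (14.3104 × 10⁻⁵) = 166,967,380
N ≈ √166,967,380 ≈ 12,921.6

12920 RPM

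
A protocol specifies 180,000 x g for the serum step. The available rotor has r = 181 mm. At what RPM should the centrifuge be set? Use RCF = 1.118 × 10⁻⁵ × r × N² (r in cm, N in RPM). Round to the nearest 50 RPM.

≈ 29800 RPM

r = 181 mm = 18.1 cm
180,000 = 1.118 × 10⁻⁵ × 18.1 × N²
N² = 180,000 / (20.2358 × 10⁻⁵) = 889,512,646
N ≈ √889,512,646 ≈ 29,824.7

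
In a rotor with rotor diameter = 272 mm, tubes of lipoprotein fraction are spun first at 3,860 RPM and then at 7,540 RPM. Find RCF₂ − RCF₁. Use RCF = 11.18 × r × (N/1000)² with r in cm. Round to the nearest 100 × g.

≈ 6400 x g

r = 272 mm / 2 = 136 mm = 13.6 cm
RCF₁ = 11.18 × 13.6 × (3.86)² = 11.18 × 13.6 × 14.8996 ≈ 2,265.5 × g
RCF₂ = 11.18 × 13.6 × (7.54)² = 11.18 × 13.6 × 56.8516 ≈ 8,644.2 × g
Increase = 8,644.2 − 2,265.5 = 6,378.7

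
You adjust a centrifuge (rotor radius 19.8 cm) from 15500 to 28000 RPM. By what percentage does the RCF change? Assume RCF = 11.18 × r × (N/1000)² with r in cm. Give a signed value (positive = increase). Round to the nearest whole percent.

RCF ∝ N², so the ratio is (28000/15500)² = (1.806452)² = 3.2633.
Change = 3.2633 − 1 = +2.2633 → +226.3%.

+226%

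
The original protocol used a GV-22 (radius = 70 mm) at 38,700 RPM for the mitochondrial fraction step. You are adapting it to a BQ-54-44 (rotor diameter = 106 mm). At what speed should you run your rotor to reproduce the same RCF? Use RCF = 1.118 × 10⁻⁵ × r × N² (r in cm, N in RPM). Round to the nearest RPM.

Original rotor: r = 70 mm = 7.0 cm
RCF = 1.118 × 10⁻⁵ × r × N²
RCF_original = 1.118 × 10⁻⁵ × 7 × (38700)² = 1.118 × 10⁻⁵ × 7 × 1,497,690,000 ≈ 117,209.2 × g
Your rotor: r = 106 mm / 2 = 53 mm = 5.3 cm
117,209.2 = 1.118 × 10⁻⁵ × 5.3 × N²
N² = 117,209.2 / (5.9254 × 10⁻⁵) = 1,978,080,805
N ≈ √1,978,080,805 ≈ 44,475.6

44476 RPM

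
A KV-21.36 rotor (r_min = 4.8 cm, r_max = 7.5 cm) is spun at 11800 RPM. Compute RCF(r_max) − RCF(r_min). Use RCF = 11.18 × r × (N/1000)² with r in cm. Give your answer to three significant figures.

ΔRCF ≈ 4200 g

RCF_max = 11.18 × 7.5 × (11.8)² = 11.18 × 7.5 × 139.24 ≈ 11,675.3 × g
RCF_min = 11.18 × 4.8 × (11.8)² = 11.18 × 4.8 × 139.24 ≈ 7,472.2 × g
ΔRCF = 11,675.3 − 7,472.2 = 4,203.1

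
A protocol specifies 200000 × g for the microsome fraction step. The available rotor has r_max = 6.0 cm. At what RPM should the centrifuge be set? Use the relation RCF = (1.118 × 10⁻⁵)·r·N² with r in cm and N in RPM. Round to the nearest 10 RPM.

N ≈ 54600 RPM

200,000 = 1.118 × 10⁻⁵ × 6 × N²
N² = 200,000 / (6.708 × 10⁻⁵) = 2,981,514,609
N ≈ √2,981,514,609 ≈ 54,603.2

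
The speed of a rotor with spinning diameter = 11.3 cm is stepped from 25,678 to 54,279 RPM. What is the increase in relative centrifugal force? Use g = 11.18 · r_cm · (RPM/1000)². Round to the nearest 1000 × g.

r = 11.3 / 2 = 5.65 cm
RCF₁ = 11.18 × 5.65 × (25.678)² = 11.18 × 5.65 × 659.359684 ≈ 41,649.8 × g
RCF₂ = 11.18 × 5.65 × (54.279)² = 11.18 × 5.65 × 2,946.209841 ≈ 186,103.2 × g
Increase = 186,103.2 − 41,649.8 = 144,453.4

144000 × g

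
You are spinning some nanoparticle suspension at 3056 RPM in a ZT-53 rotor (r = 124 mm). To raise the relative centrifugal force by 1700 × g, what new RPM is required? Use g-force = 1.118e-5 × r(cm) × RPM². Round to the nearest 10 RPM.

N₂ ≈ 4650 RPM

r = 124 mm = 12.4 cm
Current RCF = 1.118 × 10⁻⁵ × 12.4 × (3056)² = 1.118 × 10⁻⁵ × 12.4 × 9,339,136 ≈ 1,294.7 × g
Target RCF = 1,294.7 + 1,700 = 2,994.7 × g
N² = 2,994.7 / (13.8632 × 10⁻⁵) = 21,601,795
N ≈ √21,601,795 ≈ 4,647.8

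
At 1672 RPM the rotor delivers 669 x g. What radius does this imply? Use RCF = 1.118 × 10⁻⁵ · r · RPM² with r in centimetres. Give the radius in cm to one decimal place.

r ≈ 21.4 cm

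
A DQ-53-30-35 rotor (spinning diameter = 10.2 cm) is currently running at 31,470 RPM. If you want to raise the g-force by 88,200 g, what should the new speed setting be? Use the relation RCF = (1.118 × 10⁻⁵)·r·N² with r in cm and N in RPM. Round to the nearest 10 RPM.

r = 10.2 / 2 = 5.1 cm
Current RCF = 1.118 × 10⁻⁵ × 5.1 × (31470)² = 1.118 × 10⁻⁵ × 5.1 × 990,360,900 ≈ 56,468.4 × g
Target RCF = 56,468.4 + 88,200 = 144,668.4 × g
N² = 144,668.4 / (5.7018 × 10⁻⁵) = 2,537,240,871
N ≈ √2,537,240,871 ≈ 50,371.0

≈ 50370 RPM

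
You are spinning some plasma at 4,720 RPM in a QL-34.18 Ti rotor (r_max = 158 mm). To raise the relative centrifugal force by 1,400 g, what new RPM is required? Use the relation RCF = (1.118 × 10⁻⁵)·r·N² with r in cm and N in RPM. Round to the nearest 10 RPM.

N₂ ≈ 5500 RPM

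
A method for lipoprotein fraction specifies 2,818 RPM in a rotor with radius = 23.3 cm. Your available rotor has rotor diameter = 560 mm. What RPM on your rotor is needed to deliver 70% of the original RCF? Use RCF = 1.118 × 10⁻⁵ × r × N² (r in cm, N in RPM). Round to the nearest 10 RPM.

RCF_original = 1.118 × 10⁻⁵ × 23.3 × (2818)² = 1.118 × 10⁻⁵ × 23.3 × 7,941,124 ≈ 2,068.6 × g
Target RCF = 0.7 × 2,068.6 ≈ 1,448 × g
Your rotor: r = 560 mm / 2 = 280 mm = 28 cm
1,448 = 1.118 × 10⁻⁵ × 28 × N²
N² = 1,448 / (31.304 × 10⁻⁵) = 4,625,607
N ≈ √4,625,607 ≈ 2,150.7

≈ 2150 RPM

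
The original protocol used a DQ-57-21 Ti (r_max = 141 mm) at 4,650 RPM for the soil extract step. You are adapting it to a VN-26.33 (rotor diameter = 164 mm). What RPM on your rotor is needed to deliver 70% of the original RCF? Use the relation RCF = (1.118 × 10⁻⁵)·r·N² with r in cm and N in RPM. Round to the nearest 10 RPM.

5100 RPM

Original rotor: r = 141 mm = 14.1 cm
RCF_original = 1.118 × 10⁻⁵ × 14.1 × (4650)² = 1.118 × 10⁻⁵ × 14.1 × 21,622,500 ≈ 3,408.5 × g
Target RCF = 0.7 × 3,408.5 ≈ 2,385.9 × g
Your rotor: r = 164 mm / 2 = 82 mm = 8.2 cm
2,385.9 = 1.118 × 10⁻⁵ × 8.2 × N²
N² = 2,385.9 / (9.1676 × 10⁻⁵) = 26,025,350
N ≈ √26,025,350 ≈ 5,101.5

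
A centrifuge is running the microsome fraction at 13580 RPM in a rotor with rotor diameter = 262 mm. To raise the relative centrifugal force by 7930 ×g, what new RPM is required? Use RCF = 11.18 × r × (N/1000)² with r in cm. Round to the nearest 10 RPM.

15450 RPM

r = 262 mm / 2 = 131 mm = 13.1 cm
Current RCF = 11.18 × 13.1 × (13.58)² = 11.18 × 13.1 × 184.4164 ≈ 27,009.3 × g
Target RCF = 27,009.3 + 7,930 = 34,939.3 × g
(N/1000)² = 34,939.3 / 146.458 = 238.5619
N = 1000 × √238.5619 ≈ 15,445.4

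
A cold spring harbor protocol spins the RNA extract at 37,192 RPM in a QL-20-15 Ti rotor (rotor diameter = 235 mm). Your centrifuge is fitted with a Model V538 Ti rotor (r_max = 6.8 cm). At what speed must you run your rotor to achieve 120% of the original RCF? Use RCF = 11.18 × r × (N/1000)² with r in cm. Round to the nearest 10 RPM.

Original rotor: r = 235 mm / 2 = 117.5 mm = 11.75 cm
RCF_original = 11.18 × 11.75 × (37.192)² = 11.18 × 11.75 × 1,383.244864 ≈ 181,710 × g
Target RCF = 1.2 × 181,710 ≈ 218,052 × g
218,052 = 11.18 × 6.8 × (N/1000)²
(N/1000)² = 218,052 / 76.024 = 2868.2
N = 1000 × √2868.2 ≈ 53,555.6

≈ 53560 RPM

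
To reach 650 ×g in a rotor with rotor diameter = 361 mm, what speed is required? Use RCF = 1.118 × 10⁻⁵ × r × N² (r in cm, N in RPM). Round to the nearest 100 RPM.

N ≈ 1800 RPM

r = 361 mm / 2 = 180.5 mm = 18.05 cm
650 = 1.118 × 10⁻⁵ × 18.05 × N²
N² = 650 / (20.1799 × 10⁻⁵) = 3,221,027
N ≈ √3,221,027 ≈ 1,794.7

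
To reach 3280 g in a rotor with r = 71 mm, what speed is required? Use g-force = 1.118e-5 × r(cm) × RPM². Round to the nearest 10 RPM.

N ≈ 6430 RPM

r = 71 mm = 7.1 cm
RCF = 1.118 × 10⁻⁵ × r × N²
3,280 = 1.118 × 10⁻⁵ × 7.1 × N²
N² = 3,280 / (7.9378 × 10⁻⁵) = 41,321,273
N ≈ √41,321,273 ≈ 6,428.2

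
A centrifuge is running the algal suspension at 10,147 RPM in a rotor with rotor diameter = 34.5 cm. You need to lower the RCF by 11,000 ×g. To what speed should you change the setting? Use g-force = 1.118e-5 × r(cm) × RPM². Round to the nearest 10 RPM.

≈ 6780 RPM

r = 34.5 / 2 = 17.25 cm
Current RCF = 1.118 × 10⁻⁵ × 17.25 × (10147)² = 1.118 × 10⁻⁵ × 17.25 × 102,961,609 ≈ 19,856.7 × g
Target RCF = 19,856.7 − 11,000 = 8,856.7 × g
N² = 8,856.7 / (19.2855 × 10⁻⁵) = 45,924,140
N ≈ √45,924,140 ≈ 6,776.7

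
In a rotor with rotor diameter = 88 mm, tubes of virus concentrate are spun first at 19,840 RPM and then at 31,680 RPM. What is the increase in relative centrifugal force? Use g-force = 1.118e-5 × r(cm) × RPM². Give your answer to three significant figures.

r = 88 mm / 2 = 44 mm = 4.4 cm
RCF₁ = 1.118 × 10⁻⁵ × 4.4 × (19840)² = 1.118 × 10⁻⁵ × 4.4 × 393,625,600 ≈ 19,363.2 × g
RCF₂ = 1.118 × 10⁻⁵ × 4.4 × (31680)² = 1.118 × 10⁻⁵ × 4.4 × 1,003,622,400 ≈ 49,370.2 × g
Increase = 49,370.2 − 19,363.2 = 30,007

≈ 30000 g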